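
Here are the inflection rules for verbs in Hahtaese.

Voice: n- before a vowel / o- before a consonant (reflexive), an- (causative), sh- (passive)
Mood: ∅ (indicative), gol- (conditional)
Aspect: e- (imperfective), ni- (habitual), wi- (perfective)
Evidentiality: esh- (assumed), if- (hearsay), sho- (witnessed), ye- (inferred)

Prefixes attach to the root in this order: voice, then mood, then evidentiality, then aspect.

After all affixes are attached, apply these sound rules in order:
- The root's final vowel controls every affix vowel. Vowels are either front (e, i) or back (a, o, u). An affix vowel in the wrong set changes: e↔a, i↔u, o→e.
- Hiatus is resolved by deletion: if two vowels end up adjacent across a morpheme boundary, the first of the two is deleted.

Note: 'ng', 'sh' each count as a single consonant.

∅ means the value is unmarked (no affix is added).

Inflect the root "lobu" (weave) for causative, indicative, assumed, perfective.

washanlobu

Attach voice causative an- → anlobu.
mood = indicative: zero marking, form stays anlobu.
Attach evidentiality assumed esh- → eshanlobu.
Attach aspect perfective wi- → wieshanlobu.
Apply vowel harmony: wieshanlobu → wuashanlobu.
Apply vowel deletion: wuashanlobu → washanlobu.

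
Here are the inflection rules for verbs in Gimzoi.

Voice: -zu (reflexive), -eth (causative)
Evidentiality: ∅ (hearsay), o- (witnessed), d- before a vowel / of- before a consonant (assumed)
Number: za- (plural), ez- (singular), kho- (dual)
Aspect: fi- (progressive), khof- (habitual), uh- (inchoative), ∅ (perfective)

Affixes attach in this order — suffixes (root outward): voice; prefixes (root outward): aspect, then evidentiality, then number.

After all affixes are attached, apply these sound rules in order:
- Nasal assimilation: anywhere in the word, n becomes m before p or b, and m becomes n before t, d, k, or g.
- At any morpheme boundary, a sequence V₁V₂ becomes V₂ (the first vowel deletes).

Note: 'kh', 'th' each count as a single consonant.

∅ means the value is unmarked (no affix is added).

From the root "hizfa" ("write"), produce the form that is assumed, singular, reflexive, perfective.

ezofhizfazu

aspect = perfective: zero marking, form stays hizfa.
Attach voice reflexive -zu → hizfazu.
Attach evidentiality assumed of- (before consonant 'h') → ofhizfazu.
Attach number singular ez- → ezofhizfazu.
Nasal assimilation: no change.
Vowel deletion: no change.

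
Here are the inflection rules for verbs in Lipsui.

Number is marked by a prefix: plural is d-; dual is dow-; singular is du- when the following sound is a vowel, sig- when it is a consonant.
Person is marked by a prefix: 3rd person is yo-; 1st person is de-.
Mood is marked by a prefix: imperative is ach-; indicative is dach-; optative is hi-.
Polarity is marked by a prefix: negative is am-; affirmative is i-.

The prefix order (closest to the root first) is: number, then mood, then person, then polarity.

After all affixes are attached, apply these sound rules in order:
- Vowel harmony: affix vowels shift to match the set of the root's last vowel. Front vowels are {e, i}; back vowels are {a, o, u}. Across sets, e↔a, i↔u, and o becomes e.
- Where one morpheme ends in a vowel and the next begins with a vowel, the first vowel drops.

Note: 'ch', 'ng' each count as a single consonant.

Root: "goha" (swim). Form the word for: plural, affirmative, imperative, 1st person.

Attach number plural d- → dgoha.
Attach mood imperative ach- → achdgoha.
Attach person 1st person de- → deachdgoha.
Attach polarity affirmative i- → ideachdgoha.
Apply vowel harmony: ideachdgoha → udaachdgoha.
Apply vowel deletion: udaachdgoha → udachdgoha.

udachdgoha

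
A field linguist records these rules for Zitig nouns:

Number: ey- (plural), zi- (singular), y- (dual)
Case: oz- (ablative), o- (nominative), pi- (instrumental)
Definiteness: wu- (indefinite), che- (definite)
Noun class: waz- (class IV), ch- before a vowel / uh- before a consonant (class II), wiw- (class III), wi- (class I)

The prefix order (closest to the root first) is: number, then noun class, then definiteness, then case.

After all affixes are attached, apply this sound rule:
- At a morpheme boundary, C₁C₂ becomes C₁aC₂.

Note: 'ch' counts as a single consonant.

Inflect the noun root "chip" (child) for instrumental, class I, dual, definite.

pichewiyachip

Attach number dual y- → ychip.
Attach noun class class I wi- → wiychip.
Attach definiteness definite che- → chewiychip.
Attach case instrumental pi- → pichewiychip.
Apply epenthesis: pichewiychip → pichewiyachip.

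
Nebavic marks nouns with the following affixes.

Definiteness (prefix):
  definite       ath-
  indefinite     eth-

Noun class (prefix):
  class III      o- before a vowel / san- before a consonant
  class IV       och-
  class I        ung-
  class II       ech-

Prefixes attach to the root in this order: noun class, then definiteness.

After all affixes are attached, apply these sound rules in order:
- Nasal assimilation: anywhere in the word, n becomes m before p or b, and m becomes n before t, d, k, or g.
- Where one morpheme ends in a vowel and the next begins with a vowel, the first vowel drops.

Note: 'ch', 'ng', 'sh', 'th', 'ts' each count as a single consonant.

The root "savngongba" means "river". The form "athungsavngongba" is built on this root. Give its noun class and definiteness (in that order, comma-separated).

Segment: ath-ung-savngongba.
noun class: ung- → class I.
definiteness: ath- → definite.

class I, definite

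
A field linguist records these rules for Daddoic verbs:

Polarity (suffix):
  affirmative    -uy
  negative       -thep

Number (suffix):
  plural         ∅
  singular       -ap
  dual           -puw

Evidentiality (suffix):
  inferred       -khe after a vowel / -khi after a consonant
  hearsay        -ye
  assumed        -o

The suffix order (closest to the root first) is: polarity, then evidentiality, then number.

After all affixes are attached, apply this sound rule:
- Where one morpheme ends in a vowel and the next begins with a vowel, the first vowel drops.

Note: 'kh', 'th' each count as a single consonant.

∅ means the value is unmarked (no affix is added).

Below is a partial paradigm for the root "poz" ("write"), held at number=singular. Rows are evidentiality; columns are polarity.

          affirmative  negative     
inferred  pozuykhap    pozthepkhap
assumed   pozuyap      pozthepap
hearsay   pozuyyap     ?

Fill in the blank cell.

pozthepyap

Attach polarity negative -thep → pozthep.
Attach evidentiality hearsay -ye → pozthepye.
Attach number singular -ap → pozthepyeap.
Apply vowel deletion: pozthepyeap → pozthepyap.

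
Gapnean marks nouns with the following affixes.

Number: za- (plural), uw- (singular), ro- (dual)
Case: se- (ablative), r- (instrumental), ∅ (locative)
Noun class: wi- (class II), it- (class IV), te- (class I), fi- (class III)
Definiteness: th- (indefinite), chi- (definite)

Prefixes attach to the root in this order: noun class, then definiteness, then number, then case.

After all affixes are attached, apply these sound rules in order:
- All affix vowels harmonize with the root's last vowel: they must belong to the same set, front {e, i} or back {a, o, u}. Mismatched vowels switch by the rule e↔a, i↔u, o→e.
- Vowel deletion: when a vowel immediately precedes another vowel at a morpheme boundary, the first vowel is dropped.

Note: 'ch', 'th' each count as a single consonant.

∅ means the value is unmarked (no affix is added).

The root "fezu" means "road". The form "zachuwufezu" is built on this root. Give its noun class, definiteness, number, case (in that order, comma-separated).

Segment: za-chi-wi-fezu.
noun class: wi- → class II.
definiteness: chi- → definite.
number: za- → plural.
case: ∅ → locative.

class II, definite, plural, locative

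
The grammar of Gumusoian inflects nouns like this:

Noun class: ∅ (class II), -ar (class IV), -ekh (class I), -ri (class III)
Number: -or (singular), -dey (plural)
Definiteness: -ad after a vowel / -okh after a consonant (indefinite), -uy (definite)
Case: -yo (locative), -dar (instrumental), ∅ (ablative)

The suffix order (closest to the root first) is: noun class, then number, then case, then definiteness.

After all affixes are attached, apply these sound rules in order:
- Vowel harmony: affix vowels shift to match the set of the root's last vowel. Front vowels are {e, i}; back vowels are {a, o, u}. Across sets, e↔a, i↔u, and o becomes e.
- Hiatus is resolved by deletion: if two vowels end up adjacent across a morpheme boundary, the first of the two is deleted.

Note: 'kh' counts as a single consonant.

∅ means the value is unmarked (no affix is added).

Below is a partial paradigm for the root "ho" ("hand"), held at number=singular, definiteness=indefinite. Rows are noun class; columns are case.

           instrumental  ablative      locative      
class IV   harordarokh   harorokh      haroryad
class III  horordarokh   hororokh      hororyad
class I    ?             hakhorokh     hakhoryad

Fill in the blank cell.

Attach noun class class I -ekh → hoekh.
Attach number singular -or → hoekhor.
Attach case instrumental -dar → hoekhordar.
Attach definiteness indefinite -okh (after consonant 'r') → hoekhordarokh.
Apply vowel harmony: hoekhordarokh → hoakhordarokh.
Apply vowel deletion: hoakhordarokh → hakhordarokh.

hakhordarokh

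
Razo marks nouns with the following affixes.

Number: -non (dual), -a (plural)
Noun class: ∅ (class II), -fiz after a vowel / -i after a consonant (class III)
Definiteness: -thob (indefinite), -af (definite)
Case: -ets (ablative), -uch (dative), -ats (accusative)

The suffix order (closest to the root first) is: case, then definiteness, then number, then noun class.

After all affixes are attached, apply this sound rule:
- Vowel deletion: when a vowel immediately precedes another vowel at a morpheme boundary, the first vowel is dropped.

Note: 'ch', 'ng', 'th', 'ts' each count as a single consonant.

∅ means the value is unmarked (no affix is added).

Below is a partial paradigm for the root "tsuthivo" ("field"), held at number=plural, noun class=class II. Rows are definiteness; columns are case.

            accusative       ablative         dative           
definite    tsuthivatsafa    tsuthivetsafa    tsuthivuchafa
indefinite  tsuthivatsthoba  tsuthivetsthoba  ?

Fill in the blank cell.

Attach case dative -uch → tsuthivouch.
Attach definiteness indefinite -thob → tsuthivouchthob.
Attach number plural -a → tsuthivouchthoba.
noun class = class II: zero marking, form stays tsuthivouchthoba.
Apply vowel deletion: tsuthivouchthoba → tsuthivuchthoba.

tsuthivuchthoba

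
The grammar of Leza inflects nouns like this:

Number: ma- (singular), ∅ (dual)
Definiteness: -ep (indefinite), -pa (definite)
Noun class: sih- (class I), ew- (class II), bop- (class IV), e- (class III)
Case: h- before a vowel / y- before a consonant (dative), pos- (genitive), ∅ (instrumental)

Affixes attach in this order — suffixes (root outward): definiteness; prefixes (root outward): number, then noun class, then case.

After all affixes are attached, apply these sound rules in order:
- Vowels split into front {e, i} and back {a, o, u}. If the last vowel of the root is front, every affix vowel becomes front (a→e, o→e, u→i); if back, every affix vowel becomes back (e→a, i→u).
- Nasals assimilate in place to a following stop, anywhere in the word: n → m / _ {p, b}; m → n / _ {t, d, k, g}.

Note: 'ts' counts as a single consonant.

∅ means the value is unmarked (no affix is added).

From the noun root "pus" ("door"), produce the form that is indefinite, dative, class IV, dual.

Attach definiteness indefinite -ep → pusep.
number = dual: zero marking, form stays pusep.
Attach noun class class IV bop- → boppusep.
Attach case dative y- (before consonant 'b') → yboppusep.
Apply vowel harmony: yboppusep → yboppusap.
Nasal assimilation: no change.

yboppusap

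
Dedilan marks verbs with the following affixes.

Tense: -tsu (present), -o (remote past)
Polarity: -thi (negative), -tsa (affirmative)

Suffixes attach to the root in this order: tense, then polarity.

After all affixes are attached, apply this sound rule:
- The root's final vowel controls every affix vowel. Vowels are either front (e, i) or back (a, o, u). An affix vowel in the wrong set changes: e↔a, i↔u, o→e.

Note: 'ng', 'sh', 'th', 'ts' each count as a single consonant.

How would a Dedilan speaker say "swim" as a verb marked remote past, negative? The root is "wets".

wetsethi

Attach tense remote past -o → wetso.
Attach polarity negative -thi → wetsothi.
Apply vowel harmony: wetsothi → wetsethi.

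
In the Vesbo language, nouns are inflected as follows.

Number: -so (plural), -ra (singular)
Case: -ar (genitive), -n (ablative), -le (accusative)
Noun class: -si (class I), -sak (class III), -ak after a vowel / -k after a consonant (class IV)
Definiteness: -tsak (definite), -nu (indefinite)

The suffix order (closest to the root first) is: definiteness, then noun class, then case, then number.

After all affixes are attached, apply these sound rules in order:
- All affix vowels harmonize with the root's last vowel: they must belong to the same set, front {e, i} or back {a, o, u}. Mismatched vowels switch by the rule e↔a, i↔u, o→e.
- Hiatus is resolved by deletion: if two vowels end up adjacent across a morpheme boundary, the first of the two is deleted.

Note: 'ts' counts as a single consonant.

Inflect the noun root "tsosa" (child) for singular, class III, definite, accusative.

Attach definiteness definite -tsak → tsosatsak.
Attach noun class class III -sak → tsosatsaksak.
Attach case accusative -le → tsosatsaksakle.
Attach number singular -ra → tsosatsaksaklera.
Apply vowel harmony: tsosatsaksaklera → tsosatsaksaklara.
Vowel deletion: no change.

tsosatsaksaklara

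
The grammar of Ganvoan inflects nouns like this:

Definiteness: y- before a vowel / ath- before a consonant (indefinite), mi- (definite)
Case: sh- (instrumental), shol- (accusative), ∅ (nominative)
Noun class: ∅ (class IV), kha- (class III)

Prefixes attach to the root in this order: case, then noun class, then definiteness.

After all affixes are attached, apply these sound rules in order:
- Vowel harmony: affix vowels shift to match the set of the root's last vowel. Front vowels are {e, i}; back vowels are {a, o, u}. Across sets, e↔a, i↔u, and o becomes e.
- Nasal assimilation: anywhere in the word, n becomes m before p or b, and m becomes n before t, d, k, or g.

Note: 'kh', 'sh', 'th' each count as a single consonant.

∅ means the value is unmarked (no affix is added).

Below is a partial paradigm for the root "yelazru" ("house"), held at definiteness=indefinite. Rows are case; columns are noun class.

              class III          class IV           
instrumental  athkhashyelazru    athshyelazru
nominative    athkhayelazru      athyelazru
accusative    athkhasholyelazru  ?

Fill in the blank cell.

Attach case accusative shol- → sholyelazru.
noun class = class IV: zero marking, form stays sholyelazru.
Attach definiteness indefinite ath- (before consonant 'sh') → athsholyelazru.
Vowel harmony: no change.
Nasal assimilation: no change.

athsholyelazru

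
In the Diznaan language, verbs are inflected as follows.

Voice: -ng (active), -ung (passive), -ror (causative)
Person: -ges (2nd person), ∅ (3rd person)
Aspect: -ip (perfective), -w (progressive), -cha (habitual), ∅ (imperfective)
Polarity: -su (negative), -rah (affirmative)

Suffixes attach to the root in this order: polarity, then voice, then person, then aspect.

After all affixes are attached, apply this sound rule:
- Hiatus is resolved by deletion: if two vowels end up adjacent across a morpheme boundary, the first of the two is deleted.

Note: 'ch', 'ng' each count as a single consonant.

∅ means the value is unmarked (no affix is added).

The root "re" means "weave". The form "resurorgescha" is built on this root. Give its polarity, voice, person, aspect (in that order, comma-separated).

negative, causative, 2nd person, habitual

Segment: re-su-ror-ges-cha.
polarity: -su → negative.
voice: -ror → causative.
person: -ges → 2nd person.
aspect: -cha → habitual.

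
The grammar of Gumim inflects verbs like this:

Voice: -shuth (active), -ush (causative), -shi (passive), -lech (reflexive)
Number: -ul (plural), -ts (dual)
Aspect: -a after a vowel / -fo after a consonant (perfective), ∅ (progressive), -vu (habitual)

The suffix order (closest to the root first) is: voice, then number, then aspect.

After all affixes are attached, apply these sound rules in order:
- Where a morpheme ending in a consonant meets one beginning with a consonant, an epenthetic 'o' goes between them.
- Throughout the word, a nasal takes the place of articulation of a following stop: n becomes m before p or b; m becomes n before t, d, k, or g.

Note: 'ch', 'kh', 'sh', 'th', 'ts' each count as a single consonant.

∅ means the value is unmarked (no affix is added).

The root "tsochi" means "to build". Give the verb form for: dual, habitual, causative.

Attach voice causative -ush → tsochiush.
Attach number dual -ts → tsochiushts.
Attach aspect habitual -vu → tsochiushtsvu.
Apply epenthesis: tsochiushtsvu → tsochiushotsovu.
Nasal assimilation: no change.

tsochiushotsovu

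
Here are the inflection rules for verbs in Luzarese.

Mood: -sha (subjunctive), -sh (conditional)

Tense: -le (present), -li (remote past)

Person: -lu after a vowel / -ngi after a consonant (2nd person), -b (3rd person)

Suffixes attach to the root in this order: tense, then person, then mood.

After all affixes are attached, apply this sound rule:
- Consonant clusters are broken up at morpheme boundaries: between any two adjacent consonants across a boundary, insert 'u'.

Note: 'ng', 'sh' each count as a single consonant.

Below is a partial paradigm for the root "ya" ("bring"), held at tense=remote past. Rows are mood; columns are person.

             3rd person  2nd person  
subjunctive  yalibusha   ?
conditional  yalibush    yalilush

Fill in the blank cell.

Attach tense remote past -li → yali.
Attach person 2nd person -lu (after vowel 'i') → yalilu.
Attach mood subjunctive -sha → yalilusha.
Epenthesis: no change.

yalilusha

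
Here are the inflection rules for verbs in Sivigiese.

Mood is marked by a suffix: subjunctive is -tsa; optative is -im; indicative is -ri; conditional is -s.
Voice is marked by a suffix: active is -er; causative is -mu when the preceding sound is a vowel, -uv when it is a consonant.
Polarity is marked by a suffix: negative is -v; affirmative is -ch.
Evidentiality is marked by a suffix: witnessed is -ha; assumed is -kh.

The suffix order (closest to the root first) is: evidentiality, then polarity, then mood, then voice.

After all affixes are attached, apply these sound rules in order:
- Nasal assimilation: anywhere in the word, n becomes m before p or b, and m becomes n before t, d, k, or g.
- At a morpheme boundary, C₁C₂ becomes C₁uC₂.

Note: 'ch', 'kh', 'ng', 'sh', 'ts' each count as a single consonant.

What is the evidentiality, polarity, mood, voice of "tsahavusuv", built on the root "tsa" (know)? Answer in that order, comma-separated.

witnessed, negative, conditional, causative

Segment: tsa-ha-v-s-uv.
evidentiality: -ha → witnessed.
polarity: -v → negative.
mood: -s → conditional.
voice: -mu/uv → causative.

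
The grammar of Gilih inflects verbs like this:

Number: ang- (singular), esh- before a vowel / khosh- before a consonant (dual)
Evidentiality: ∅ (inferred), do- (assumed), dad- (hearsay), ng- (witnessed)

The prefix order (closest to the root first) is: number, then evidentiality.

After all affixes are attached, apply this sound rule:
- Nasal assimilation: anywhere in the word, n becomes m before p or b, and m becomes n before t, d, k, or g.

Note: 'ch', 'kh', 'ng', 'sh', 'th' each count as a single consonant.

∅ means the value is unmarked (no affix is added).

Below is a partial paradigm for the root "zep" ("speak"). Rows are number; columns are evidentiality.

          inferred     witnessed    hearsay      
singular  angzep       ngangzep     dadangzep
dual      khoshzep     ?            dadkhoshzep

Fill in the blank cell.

Attach number dual khosh- (before consonant 'z') → khoshzep.
Attach evidentiality witnessed ng- → ngkhoshzep.
Nasal assimilation: no change.

ngkhoshzep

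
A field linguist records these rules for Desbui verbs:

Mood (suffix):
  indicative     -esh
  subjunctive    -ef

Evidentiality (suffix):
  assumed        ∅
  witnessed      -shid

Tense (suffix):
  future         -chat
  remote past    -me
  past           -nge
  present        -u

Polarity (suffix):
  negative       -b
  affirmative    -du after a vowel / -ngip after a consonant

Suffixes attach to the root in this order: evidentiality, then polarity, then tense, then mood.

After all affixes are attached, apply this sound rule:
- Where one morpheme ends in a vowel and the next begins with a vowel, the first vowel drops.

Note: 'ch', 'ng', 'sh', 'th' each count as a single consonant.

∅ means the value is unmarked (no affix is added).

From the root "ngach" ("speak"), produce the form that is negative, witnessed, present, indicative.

Attach evidentiality witnessed -shid → ngachshid.
Attach polarity negative -b → ngachshidb.
Attach tense present -u → ngachshidbu.
Attach mood indicative -esh → ngachshidbuesh.
Apply vowel deletion: ngachshidbuesh → ngachshidbesh.

ngachshidbesh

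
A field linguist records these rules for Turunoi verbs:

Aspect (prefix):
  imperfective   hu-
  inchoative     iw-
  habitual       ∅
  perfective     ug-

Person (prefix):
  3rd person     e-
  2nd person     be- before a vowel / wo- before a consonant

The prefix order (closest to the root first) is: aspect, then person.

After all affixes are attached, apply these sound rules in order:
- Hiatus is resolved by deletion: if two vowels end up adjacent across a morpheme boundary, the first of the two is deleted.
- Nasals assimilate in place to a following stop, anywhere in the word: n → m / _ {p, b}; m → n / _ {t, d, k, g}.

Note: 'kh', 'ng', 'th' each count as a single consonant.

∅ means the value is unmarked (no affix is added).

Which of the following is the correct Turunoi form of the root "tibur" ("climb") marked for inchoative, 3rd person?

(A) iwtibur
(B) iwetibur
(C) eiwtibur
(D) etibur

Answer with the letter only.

Attach aspect inchoative iw- → iwtibur.
Attach person 3rd person e- → eiwtibur.
Apply vowel deletion: eiwtibur → iwtibur.
Nasal assimilation: no change.
So the correct form is iwtibur, option (A).
(B) iwetibur is wrong: it has the affixes in the wrong order.
(D) etibur is wrong: it uses habitual instead of inchoative for aspect.
(C) eiwtibur is wrong: it fails to apply the sound rule(s).

A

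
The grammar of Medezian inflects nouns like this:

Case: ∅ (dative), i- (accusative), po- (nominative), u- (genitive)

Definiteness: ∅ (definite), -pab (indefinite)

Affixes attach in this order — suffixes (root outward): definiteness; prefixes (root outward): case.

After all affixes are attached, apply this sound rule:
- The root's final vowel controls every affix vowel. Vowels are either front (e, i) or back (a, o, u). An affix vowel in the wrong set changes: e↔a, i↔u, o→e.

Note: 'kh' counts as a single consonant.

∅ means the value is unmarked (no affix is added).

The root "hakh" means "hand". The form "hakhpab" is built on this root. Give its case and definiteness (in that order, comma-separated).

dative, indefinite

Segment: hakh-pab.
case: ∅ → dative.
definiteness: -pab → indefinite.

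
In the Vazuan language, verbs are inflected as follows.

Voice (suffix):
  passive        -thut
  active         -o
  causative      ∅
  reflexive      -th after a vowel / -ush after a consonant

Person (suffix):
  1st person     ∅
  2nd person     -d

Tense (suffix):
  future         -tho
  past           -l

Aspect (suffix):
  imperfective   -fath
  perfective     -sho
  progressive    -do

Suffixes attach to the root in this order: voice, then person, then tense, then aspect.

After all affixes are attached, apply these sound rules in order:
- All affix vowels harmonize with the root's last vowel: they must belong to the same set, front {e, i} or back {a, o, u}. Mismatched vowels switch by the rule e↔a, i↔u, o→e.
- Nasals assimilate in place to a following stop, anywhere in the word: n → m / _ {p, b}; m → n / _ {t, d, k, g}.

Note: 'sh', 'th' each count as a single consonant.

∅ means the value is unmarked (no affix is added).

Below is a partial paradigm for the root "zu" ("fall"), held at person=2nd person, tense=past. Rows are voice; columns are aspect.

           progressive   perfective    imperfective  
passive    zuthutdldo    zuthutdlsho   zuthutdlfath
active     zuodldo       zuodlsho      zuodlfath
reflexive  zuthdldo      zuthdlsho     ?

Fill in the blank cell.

Attach voice reflexive -th (after vowel 'u') → zuth.
Attach person 2nd person -d → zuthd.
Attach tense past -l → zuthdl.
Attach aspect imperfective -fath → zuthdlfath.
Vowel harmony: no change.
Nasal assimilation: no change.

zuthdlfath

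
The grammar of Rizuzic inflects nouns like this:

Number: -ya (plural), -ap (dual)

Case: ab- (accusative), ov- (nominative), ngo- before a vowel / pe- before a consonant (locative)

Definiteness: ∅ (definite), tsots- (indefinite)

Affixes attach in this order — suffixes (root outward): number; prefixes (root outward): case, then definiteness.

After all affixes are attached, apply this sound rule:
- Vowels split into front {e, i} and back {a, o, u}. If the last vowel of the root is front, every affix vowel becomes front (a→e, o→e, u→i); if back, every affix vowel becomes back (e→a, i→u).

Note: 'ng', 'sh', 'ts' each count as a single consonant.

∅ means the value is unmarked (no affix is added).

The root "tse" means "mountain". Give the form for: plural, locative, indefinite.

tsetspetseye

Attach number plural -ya → tseya.
Attach case locative pe- (before consonant 'ts') → petseya.
Attach definiteness indefinite tsots- → tsotspetseya.
Apply vowel harmony: tsotspetseya → tsetspetseye.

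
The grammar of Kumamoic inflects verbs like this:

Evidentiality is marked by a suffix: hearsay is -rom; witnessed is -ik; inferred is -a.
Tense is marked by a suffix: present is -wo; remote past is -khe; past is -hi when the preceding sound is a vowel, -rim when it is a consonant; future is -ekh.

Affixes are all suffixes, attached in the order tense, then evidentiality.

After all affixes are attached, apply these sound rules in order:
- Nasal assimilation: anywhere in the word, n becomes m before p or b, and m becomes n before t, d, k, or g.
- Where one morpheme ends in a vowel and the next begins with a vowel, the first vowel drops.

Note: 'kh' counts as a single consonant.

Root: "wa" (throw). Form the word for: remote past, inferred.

wakha

Attach tense remote past -khe → wakhe.
Attach evidentiality inferred -a → wakhea.
Nasal assimilation: no change.
Apply vowel deletion: wakhea → wakha.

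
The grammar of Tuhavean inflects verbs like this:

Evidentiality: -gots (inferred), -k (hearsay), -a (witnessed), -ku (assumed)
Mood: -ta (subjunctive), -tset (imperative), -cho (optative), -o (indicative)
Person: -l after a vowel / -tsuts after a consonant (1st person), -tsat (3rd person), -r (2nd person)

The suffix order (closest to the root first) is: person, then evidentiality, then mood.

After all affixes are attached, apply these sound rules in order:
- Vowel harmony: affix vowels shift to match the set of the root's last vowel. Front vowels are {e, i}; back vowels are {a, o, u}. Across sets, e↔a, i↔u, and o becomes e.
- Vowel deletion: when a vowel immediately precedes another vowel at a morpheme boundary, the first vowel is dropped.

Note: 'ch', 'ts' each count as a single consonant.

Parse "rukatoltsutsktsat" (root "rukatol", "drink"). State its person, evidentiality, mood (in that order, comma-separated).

1st person, hearsay, imperative

Segment: rukatol-tsuts-k-tset.
person: -l/tsuts → 1st person.
evidentiality: -k → hearsay.
mood: -tset → imperative.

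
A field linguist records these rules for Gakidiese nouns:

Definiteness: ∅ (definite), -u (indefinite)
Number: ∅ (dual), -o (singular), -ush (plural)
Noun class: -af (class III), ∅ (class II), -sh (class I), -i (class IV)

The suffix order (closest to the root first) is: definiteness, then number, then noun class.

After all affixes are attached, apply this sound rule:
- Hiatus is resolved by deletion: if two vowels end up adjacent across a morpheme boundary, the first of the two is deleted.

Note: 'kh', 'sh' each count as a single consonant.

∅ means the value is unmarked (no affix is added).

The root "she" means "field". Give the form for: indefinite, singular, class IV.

Attach definiteness indefinite -u → sheu.
Attach number singular -o → sheuo.
Attach noun class class IV -i → sheuoi.
Apply vowel deletion: sheuoi → shi.

shi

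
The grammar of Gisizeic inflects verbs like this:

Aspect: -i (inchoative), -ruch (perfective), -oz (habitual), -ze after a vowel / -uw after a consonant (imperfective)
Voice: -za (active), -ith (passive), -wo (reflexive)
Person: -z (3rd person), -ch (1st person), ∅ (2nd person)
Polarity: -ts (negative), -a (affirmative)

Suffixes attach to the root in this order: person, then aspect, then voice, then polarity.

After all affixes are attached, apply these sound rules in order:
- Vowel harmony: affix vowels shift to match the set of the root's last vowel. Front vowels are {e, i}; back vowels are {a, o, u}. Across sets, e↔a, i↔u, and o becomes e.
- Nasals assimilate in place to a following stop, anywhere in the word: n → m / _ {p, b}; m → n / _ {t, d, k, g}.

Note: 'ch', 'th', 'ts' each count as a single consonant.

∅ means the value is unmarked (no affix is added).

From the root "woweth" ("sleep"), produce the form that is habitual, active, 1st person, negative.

Attach person 1st person -ch → wowethch.
Attach aspect habitual -oz → wowethchoz.
Attach voice active -za → wowethchozza.
Attach polarity negative -ts → wowethchozzats.
Apply vowel harmony: wowethchozzats → wowethchezzets.
Nasal assimilation: no change.

wowethchezzets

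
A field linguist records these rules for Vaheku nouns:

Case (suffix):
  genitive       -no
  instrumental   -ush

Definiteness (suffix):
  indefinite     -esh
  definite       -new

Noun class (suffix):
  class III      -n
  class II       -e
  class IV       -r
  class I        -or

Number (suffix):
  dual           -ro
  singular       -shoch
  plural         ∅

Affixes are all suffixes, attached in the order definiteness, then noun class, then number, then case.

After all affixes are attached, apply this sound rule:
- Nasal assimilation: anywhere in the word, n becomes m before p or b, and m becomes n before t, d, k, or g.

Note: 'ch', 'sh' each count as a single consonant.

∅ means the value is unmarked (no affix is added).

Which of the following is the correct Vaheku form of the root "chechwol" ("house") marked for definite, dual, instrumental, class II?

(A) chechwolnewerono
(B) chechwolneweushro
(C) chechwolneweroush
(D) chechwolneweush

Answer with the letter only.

C

Attach definiteness definite -new → chechwolnew.
Attach noun class class II -e → chechwolnewe.
Attach number dual -ro → chechwolnewero.
Attach case instrumental -ush → chechwolneweroush.
Nasal assimilation: no change.
So the correct form is chechwolneweroush, option (C).
(B) chechwolneweushro is wrong: it has the affixes in the wrong order.
(D) chechwolneweush is wrong: it uses plural instead of dual for number.
(A) chechwolnewerono is wrong: it uses genitive instead of instrumental for case.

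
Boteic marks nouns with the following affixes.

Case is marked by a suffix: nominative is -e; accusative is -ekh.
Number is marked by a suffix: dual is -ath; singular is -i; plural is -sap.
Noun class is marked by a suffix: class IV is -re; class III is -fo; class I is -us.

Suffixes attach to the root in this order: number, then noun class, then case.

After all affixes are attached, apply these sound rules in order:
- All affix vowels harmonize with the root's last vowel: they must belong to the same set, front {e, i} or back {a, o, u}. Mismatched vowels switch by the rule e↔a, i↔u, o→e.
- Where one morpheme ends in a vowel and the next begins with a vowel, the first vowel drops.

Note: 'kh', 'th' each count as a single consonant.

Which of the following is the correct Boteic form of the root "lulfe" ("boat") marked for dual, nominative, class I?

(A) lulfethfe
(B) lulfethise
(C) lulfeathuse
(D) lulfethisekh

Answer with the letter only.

B

Attach number dual -ath → lulfeath.
Attach noun class class I -us → lulfeathus.
Attach case nominative -e → lulfeathuse.
Apply vowel harmony: lulfeathuse → lulfeethise.
Apply vowel deletion: lulfeethise → lulfethise.
So the correct form is lulfethise, option (B).
(C) lulfeathuse is wrong: it fails to apply the sound rule(s).
(D) lulfethisekh is wrong: it uses accusative instead of nominative for case.
(A) lulfethfe is wrong: it uses class III instead of class I for noun class.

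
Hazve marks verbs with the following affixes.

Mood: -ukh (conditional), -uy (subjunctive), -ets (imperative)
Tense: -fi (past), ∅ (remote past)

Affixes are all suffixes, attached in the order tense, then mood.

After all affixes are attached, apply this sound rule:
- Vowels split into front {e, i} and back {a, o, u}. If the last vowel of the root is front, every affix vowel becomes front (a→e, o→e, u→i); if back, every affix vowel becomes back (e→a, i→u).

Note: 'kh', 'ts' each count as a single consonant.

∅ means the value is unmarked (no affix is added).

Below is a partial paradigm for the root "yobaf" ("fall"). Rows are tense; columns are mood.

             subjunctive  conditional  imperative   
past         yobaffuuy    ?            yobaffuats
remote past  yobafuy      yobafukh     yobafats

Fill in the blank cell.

yobaffuukh

Attach tense past -fi → yobaffi.
Attach mood conditional -ukh → yobaffiukh.
Apply vowel harmony: yobaffiukh → yobaffuukh.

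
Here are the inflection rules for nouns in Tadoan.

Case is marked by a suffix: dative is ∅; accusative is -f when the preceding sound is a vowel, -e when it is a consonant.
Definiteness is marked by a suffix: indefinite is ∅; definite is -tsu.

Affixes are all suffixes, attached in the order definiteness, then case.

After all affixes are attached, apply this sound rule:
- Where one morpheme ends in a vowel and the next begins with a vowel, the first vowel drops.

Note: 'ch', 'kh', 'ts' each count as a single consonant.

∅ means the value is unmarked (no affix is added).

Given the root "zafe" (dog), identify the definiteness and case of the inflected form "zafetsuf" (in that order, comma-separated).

definite, accusative

Segment: zafe-tsu-f.
definiteness: -tsu → definite.
case: -f/e → accusative.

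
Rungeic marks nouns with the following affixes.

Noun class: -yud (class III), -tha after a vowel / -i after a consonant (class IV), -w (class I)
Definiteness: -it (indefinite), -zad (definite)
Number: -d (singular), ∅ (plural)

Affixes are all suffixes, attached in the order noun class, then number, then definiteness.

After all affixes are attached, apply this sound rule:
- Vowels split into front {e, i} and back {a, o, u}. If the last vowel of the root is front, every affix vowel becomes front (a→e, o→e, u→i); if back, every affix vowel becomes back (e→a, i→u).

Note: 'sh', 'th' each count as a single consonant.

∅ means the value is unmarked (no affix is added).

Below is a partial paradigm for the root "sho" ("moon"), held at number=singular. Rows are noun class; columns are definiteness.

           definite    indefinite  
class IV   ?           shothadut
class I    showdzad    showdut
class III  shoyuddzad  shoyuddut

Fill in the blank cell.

shothadzad

Attach noun class class IV -tha (after vowel 'o') → shotha.
Attach number singular -d → shothad.
Attach definiteness definite -zad → shothadzad.
Vowel harmony: no change.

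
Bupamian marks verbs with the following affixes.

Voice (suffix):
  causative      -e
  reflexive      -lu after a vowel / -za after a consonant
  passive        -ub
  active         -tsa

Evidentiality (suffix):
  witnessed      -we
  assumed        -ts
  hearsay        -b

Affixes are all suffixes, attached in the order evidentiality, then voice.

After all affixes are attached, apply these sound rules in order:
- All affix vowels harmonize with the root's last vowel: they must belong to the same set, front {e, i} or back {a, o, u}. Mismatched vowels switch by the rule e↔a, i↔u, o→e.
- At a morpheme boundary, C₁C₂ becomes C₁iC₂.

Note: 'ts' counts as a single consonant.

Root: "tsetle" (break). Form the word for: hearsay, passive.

Attach evidentiality hearsay -b → tsetleb.
Attach voice passive -ub → tsetlebub.
Apply vowel harmony: tsetlebub → tsetlebib.
Epenthesis: no change.

tsetlebib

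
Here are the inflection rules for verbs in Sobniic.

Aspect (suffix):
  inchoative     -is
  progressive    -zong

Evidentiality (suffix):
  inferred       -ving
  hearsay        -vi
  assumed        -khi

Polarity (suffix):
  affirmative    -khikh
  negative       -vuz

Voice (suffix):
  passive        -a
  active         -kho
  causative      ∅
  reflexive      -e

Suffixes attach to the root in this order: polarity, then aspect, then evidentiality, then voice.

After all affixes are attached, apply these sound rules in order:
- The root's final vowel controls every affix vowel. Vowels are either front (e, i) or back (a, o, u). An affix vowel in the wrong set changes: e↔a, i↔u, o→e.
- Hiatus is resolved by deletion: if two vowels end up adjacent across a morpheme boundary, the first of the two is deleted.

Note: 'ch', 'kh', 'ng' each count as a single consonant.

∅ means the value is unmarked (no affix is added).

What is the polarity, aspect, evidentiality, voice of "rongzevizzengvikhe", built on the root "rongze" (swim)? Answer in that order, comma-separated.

negative, progressive, hearsay, active

Segment: rongze-vuz-zong-vi-kho.
polarity: -vuz → negative.
aspect: -zong → progressive.
evidentiality: -vi → hearsay.
voice: -kho → active.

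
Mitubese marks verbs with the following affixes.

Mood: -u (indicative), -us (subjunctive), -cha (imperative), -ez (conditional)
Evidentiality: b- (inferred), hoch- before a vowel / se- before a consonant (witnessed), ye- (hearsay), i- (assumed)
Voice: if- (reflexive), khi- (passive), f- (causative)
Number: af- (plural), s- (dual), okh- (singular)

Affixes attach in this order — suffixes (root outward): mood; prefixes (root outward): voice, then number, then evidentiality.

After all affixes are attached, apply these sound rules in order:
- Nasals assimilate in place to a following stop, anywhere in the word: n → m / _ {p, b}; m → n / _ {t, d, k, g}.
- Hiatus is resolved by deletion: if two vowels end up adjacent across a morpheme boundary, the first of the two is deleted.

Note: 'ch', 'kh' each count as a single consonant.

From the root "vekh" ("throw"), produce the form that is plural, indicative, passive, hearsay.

Attach voice passive khi- → khivekh.
Attach number plural af- → afkhivekh.
Attach evidentiality hearsay ye- → yeafkhivekh.
Attach mood indicative -u → yeafkhivekhu.
Nasal assimilation: no change.
Apply vowel deletion: yeafkhivekhu → yafkhivekhu.

yafkhivekhu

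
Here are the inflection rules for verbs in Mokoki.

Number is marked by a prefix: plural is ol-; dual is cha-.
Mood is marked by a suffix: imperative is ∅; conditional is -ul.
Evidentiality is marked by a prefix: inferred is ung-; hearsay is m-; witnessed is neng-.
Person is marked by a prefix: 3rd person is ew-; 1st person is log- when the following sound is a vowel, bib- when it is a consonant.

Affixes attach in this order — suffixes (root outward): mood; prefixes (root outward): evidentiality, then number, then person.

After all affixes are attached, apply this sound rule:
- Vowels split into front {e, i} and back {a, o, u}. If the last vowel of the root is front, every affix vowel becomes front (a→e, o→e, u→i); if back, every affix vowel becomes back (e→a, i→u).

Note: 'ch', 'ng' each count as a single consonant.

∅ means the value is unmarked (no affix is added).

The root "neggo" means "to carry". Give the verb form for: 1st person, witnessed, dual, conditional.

bubchanangneggoul

Attach evidentiality witnessed neng- → nengneggo.
Attach number dual cha- → chanengneggo.
Attach mood conditional -ul → chanengneggoul.
Attach person 1st person bib- (before consonant 'ch') → bibchanengneggoul.
Apply vowel harmony: bibchanengneggoul → bubchanangneggoul.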